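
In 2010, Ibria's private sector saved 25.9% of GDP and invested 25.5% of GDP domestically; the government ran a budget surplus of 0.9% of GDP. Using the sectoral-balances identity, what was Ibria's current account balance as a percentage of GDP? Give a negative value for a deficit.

1.3

By the sectoral-balances identity, CA = (S_private - I) + (T - G).
Private balance = 25.9 - 25.5 = 0.4
Government balance (T - G) = 0.9
CA = 0.4 + 0.9 = 1.3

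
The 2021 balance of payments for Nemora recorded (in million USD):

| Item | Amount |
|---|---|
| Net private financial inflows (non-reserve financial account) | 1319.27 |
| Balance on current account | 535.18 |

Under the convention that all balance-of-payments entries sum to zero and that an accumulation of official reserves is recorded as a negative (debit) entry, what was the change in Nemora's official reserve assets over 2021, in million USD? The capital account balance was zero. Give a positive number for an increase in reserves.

1854.45

Official reserve transactions balance = -(535.18 + 1319.27) = -1854.45
An accumulation of reserves is recorded as a debit (negative entry), so the change in the stock of reserves is the negative of that balance.
Change in official reserves = -(-1854.45) = 1854.45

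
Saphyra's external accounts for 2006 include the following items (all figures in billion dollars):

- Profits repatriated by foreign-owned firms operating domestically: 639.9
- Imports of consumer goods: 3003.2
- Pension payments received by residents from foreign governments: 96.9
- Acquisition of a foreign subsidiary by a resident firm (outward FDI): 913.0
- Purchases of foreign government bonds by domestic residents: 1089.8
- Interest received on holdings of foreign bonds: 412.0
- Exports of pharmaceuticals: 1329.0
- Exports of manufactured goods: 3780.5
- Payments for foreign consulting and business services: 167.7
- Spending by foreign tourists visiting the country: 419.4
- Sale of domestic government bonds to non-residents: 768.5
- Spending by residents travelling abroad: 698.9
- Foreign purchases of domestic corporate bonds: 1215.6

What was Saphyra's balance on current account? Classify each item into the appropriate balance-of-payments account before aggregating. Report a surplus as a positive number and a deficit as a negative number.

Goods: 3780.5 + 1329.0 - 3003.2 = 2106.3
Services: -698.9 + 419.4 - 167.7 = -447.2
Primary income: -639.9 + 412.0 = -227.9
Secondary income: 96.9
Current account = 2106.3 + (-447.2) + (-227.9) + 96.9 = 1528.1
(Excluded from the current account — financial account: acquisition of a foreign subsidiary by a resident firm (outward FDI) 913.0, purchases of foreign government bonds by domestic residents 1089.8, sale of domestic government bonds to non-residents 768.5, foreign purchases of domestic corporate bonds 1215.6.)

1528.1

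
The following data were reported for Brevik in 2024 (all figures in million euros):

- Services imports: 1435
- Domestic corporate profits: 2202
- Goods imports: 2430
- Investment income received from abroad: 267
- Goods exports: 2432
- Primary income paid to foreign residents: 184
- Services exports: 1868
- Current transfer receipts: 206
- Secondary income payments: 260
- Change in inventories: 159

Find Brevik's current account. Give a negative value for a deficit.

464

Goods balance = 2432 - 2430 = 2
Services balance = 1868 - 1435 = 433
Trade balance (goods + services) = 2 + 433 = 435
Net primary income = 267 - 184 = 83
Net secondary income = 206 - 260 = -54
Current account = 435 + 83 + (-54) = 464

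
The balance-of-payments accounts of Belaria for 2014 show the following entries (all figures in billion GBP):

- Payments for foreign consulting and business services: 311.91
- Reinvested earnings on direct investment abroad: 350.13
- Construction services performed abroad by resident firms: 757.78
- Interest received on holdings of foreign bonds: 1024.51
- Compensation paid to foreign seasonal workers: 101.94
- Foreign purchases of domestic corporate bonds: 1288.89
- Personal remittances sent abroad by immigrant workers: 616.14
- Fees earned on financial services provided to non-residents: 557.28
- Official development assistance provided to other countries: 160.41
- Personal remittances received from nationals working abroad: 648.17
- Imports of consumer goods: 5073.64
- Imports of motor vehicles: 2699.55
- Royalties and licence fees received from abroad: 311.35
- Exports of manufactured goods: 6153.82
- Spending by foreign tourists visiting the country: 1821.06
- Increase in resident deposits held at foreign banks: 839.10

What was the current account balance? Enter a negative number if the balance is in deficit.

2660.51

Goods: -2699.55 + 6153.82 - 5073.64 = -1619.37
Services: 1821.06 + 557.28 - 311.91 + 311.35 + 757.78 = 3135.56
Primary income: 1024.51 - 101.94 + 350.13 = 1272.70
Secondary income: 648.17 - 160.41 - 616.14 = -128.38
Current account = (-1619.37) + 3135.56 + 1272.70 + (-128.38) = 2660.51
(Excluded from the current account — financial account: foreign purchases of domestic corporate bonds 1288.89, increase in resident deposits held at foreign banks 839.10.)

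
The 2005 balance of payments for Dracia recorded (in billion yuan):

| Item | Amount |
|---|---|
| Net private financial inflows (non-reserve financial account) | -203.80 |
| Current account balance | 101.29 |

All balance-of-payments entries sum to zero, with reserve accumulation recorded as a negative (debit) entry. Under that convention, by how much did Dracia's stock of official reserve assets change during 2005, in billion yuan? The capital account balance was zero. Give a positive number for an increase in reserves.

-102.51

Official reserve transactions balance = -(101.29 + (-203.80)) = 102.51
An accumulation of reserves is recorded as a debit (negative entry), so the change in the stock of reserves is the negative of that balance.
Change in official reserves = -(102.51) = -102.51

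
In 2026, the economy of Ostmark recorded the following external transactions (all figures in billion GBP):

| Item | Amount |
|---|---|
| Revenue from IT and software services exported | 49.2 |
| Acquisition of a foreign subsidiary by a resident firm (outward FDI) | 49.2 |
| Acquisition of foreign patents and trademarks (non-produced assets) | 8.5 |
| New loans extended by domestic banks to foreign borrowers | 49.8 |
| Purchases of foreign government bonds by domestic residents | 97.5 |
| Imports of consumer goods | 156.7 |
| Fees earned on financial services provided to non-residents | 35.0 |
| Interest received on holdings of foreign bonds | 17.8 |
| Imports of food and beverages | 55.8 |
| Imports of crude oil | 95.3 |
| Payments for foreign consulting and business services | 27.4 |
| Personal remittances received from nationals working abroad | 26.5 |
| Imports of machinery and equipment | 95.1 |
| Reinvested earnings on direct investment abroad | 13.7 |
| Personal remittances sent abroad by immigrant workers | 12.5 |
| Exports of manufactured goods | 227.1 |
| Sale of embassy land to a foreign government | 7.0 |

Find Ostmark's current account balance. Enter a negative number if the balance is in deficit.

-73.5

Goods: -156.7 - 55.8 + 227.1 - 95.3 - 95.1 = -175.8
Services: 49.2 + 35.0 - 27.4 = 56.8
Primary income: 17.8 + 13.7 = 31.5
Secondary income: 26.5 - 12.5 = 14.0
Current account = (-175.8) + 56.8 + 31.5 + 14.0 = -73.5
(Excluded from the current account — financial account: acquisition of a foreign subsidiary by a resident firm (outward FDI) 49.2, new loans extended by domestic banks to foreign borrowers 49.8, purchases of foreign government bonds by domestic residents 97.5; capital account: acquisition of foreign patents and trademarks (non-produced assets) 8.5, sale of embassy land to a foreign government 7.0.)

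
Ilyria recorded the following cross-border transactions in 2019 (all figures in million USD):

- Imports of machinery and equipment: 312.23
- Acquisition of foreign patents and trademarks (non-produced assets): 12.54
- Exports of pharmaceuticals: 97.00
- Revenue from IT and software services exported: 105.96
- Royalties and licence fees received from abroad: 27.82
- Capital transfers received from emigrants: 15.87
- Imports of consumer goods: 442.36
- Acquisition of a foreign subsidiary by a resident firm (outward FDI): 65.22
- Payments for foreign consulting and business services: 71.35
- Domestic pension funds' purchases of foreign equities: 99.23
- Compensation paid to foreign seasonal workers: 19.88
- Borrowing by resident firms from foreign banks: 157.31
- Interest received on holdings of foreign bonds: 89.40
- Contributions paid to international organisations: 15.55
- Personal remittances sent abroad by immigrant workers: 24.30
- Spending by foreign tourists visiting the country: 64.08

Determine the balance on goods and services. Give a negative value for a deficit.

Goods: -312.23 + 97.00 - 442.36 = -657.59
Services: 27.82 + 105.96 + 64.08 - 71.35 = 126.51
Trade balance = -657.59 + 126.51 = -531.08
(Excluded from the trade balance — capital account: acquisition of foreign patents and trademarks (non-produced assets) 12.54, capital transfers received from emigrants 15.87; financial account: acquisition of a foreign subsidiary by a resident firm (outward FDI) 65.22, domestic pension funds' purchases of foreign equities 99.23, borrowing by resident firms from foreign banks 157.31; primary income: compensation paid to foreign seasonal workers 19.88, interest received on holdings of foreign bonds 89.40; secondary income: contributions paid to international organisations 15.55, personal remittances sent abroad by immigrant workers 24.30.)

-531.08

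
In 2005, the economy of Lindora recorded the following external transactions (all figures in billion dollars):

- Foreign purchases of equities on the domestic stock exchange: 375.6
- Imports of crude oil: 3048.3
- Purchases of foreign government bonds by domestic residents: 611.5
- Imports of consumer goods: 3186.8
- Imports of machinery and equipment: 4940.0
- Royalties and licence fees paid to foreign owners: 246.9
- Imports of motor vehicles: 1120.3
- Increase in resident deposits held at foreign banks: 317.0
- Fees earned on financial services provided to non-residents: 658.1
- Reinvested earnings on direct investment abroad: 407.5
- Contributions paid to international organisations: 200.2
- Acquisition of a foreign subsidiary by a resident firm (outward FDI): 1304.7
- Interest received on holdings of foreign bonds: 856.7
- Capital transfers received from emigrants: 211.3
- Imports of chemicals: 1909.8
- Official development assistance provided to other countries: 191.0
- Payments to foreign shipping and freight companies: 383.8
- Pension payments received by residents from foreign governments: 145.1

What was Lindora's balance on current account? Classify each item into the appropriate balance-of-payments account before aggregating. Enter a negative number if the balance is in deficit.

-13159.7

Goods: -1120.3 - 3048.3 - 3186.8 - 4940.0 - 1909.8 = -14205.2
Services: -246.9 - 383.8 + 658.1 = 27.4
Primary income: 856.7 + 407.5 = 1264.2
Secondary income: -200.2 - 191.0 + 145.1 = -246.1
Current account = (-14205.2) + 27.4 + 1264.2 + (-246.1) = -13159.7
(Excluded from the current account — financial account: foreign purchases of equities on the domestic stock exchange 375.6, purchases of foreign government bonds by domestic residents 611.5, increase in resident deposits held at foreign banks 317.0, acquisition of a foreign subsidiary by a resident firm (outward FDI) 1304.7; capital account: capital transfers received from emigrants 211.3.)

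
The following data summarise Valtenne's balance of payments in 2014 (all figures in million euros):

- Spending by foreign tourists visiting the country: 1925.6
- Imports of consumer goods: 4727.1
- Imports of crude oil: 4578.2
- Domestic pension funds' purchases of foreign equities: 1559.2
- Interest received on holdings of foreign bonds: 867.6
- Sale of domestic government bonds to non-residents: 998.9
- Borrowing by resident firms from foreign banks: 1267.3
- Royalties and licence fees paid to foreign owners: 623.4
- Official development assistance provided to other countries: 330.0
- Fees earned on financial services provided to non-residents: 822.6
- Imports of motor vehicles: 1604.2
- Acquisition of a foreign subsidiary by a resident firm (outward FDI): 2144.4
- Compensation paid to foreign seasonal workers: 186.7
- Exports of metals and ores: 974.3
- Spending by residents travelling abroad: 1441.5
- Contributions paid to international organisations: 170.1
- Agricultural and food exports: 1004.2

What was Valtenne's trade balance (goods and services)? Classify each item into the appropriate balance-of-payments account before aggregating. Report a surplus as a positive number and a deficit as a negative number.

Goods: -1604.2 - 4727.1 + 1004.2 + 974.3 - 4578.2 = -8931.0
Services: -1441.5 + 1925.6 - 623.4 + 822.6 = 683.3
Trade balance = -8931.0 + 683.3 = -8247.7
(Excluded from the trade balance — financial account: domestic pension funds' purchases of foreign equities 1559.2, sale of domestic government bonds to non-residents 998.9, borrowing by resident firms from foreign banks 1267.3, acquisition of a foreign subsidiary by a resident firm (outward FDI) 2144.4; primary income: interest received on holdings of foreign bonds 867.6, compensation paid to foreign seasonal workers 186.7; secondary income: official development assistance provided to other countries 330.0, contributions paid to international organisations 170.1.)

-8247.7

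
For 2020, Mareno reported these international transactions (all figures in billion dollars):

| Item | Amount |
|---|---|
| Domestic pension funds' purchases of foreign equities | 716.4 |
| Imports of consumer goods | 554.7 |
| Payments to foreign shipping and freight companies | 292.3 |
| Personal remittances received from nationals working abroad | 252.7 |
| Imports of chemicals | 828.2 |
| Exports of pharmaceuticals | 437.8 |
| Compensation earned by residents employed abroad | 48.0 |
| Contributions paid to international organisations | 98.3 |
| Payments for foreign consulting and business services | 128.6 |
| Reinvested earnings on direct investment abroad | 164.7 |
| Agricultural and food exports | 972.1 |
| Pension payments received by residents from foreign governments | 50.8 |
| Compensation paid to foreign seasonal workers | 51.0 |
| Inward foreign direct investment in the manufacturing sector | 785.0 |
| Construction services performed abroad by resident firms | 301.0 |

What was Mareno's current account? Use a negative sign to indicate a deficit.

274.0

Goods: -828.2 + 437.8 - 554.7 + 972.1 = 27.0
Services: 301.0 - 292.3 - 128.6 = -119.9
Primary income: -51.0 + 48.0 + 164.7 = 161.7
Secondary income: 252.7 + 50.8 - 98.3 = 205.2
Current account = 27.0 + (-119.9) + 161.7 + 205.2 = 274.0
(Excluded from the current account — financial account: domestic pension funds' purchases of foreign equities 716.4, inward foreign direct investment in the manufacturing sector 785.0.)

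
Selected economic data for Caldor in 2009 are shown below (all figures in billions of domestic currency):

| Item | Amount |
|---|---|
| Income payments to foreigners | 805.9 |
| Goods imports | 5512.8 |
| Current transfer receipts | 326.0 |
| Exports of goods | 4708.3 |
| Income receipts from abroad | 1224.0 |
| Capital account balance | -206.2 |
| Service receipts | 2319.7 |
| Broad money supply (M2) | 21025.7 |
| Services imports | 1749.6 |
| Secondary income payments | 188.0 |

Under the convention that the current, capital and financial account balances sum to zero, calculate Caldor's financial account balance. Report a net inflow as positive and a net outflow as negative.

Goods balance = 4708.3 - 5512.8 = -804.5
Services balance = 2319.7 - 1749.6 = 570.1
Trade balance (goods + services) = -804.5 + 570.1 = -234.4
Net primary income = 1224.0 - 805.9 = 418.1
Net secondary income = 326.0 - 188.0 = 138.0
Current account = -234.4 + 418.1 + 138.0 = 321.7
Financial account = -(321.7 + (-206.2)) = -115.5

-115.5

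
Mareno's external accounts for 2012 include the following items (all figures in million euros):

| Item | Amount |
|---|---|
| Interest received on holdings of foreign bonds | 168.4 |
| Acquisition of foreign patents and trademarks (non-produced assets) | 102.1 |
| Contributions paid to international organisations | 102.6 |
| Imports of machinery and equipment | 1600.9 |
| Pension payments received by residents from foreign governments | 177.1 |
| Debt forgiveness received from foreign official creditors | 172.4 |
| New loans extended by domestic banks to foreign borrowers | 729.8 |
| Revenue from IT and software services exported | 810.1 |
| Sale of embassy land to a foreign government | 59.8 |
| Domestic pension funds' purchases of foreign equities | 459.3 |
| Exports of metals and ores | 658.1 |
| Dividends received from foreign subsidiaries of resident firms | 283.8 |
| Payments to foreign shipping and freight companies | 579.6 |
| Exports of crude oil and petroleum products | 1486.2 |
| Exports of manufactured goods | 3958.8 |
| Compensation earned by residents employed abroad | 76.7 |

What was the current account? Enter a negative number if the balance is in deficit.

Goods: 1486.2 + 3958.8 - 1600.9 + 658.1 = 4502.2
Services: 810.1 - 579.6 = 230.5
Primary income: 283.8 + 168.4 + 76.7 = 528.9
Secondary income: 177.1 - 102.6 = 74.5
Current account = 4502.2 + 230.5 + 528.9 + 74.5 = 5336.1
(Excluded from the current account — capital account: acquisition of foreign patents and trademarks (non-produced assets) 102.1, debt forgiveness received from foreign official creditors 172.4, sale of embassy land to a foreign government 59.8; financial account: new loans extended by domestic banks to foreign borrowers 729.8, domestic pension funds' purchases of foreign equities 459.3.)

5336.1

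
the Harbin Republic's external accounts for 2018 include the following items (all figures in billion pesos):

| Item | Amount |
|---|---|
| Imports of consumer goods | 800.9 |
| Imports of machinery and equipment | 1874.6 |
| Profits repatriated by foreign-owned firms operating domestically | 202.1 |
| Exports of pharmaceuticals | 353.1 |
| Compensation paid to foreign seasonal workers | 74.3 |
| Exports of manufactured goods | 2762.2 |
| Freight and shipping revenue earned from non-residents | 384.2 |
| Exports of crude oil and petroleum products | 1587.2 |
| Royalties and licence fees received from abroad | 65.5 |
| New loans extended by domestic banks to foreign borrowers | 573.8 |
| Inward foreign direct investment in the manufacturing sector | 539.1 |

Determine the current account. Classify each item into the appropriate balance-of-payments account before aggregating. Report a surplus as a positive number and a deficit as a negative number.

2200.3

Goods: 353.1 + 2762.2 + 1587.2 - 1874.6 - 800.9 = 2027.0
Services: 384.2 + 65.5 = 449.7
Primary income: -74.3 - 202.1 = -276.4
Current account = 2027.0 + 449.7 + (-276.4) = 2200.3
(Excluded from the current account — financial account: new loans extended by domestic banks to foreign borrowers 573.8, inward foreign direct investment in the manufacturing sector 539.1.)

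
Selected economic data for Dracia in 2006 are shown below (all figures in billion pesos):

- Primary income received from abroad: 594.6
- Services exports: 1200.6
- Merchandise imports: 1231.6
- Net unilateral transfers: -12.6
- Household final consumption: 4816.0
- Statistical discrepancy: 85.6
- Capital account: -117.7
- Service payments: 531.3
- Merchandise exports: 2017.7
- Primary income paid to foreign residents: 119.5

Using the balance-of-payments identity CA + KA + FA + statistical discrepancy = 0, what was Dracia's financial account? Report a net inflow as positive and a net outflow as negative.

Goods balance = 2017.7 - 1231.6 = 786.1
Services balance = 1200.6 - 531.3 = 669.3
Trade balance (goods + services) = 786.1 + 669.3 = 1455.4
Net primary income = 594.6 - 119.5 = 475.1
Net secondary income = -12.6
Current account = 1455.4 + 475.1 + (-12.6) = 1917.9
Financial account = -(1917.9 + (-117.7) + 85.6) = -1885.8

-1885.8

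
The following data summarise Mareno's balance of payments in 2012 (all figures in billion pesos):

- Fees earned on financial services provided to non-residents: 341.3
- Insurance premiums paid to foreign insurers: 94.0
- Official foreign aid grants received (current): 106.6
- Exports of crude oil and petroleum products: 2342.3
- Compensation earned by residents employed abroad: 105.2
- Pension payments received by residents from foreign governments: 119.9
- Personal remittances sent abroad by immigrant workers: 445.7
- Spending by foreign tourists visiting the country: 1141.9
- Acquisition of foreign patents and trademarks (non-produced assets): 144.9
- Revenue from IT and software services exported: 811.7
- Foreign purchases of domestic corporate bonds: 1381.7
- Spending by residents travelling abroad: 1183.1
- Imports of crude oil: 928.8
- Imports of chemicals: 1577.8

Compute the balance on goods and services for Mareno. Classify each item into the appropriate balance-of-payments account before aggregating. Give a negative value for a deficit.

Goods: 2342.3 - 1577.8 - 928.8 = -164.3
Services: 341.3 + 811.7 - 1183.1 - 94.0 + 1141.9 = 1017.8
Trade balance = -164.3 + 1017.8 = 853.5
(Excluded from the trade balance — secondary income: official foreign aid grants received (current) 106.6, pension payments received by residents from foreign governments 119.9, personal remittances sent abroad by immigrant workers 445.7; primary income: compensation earned by residents employed abroad 105.2; capital account: acquisition of foreign patents and trademarks (non-produced assets) 144.9; financial account: foreign purchases of domestic corporate bonds 1381.7.)

853.5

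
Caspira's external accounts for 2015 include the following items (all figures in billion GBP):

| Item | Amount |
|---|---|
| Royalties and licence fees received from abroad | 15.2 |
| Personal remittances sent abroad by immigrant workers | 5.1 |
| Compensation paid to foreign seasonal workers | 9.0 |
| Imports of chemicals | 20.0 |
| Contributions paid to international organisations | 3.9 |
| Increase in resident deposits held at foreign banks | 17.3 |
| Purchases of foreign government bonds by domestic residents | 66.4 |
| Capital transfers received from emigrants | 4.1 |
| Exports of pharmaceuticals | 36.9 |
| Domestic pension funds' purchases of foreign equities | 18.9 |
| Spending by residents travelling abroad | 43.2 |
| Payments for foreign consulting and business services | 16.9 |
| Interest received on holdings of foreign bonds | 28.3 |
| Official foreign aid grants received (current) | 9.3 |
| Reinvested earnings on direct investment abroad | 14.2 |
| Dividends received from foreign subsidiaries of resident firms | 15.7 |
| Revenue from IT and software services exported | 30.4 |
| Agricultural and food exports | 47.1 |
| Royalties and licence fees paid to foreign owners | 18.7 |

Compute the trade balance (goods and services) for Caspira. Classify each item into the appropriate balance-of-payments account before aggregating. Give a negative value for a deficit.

30.8

Goods: 36.9 - 20.0 + 47.1 = 64.0
Services: -16.9 - 18.7 + 15.2 + 30.4 - 43.2 = -33.2
Trade balance = 64.0 + (-33.2) = 30.8
(Excluded from the trade balance — secondary income: personal remittances sent abroad by immigrant workers 5.1, contributions paid to international organisations 3.9, official foreign aid grants received (current) 9.3; primary income: compensation paid to foreign seasonal workers 9.0, interest received on holdings of foreign bonds 28.3, reinvested earnings on direct investment abroad 14.2, dividends received from foreign subsidiaries of resident firms 15.7; financial account: increase in resident deposits held at foreign banks 17.3, purchases of foreign government bonds by domestic residents 66.4, domestic pension funds' purchases of foreign equities 18.9; capital account: capital transfers received from emigrants 4.1.)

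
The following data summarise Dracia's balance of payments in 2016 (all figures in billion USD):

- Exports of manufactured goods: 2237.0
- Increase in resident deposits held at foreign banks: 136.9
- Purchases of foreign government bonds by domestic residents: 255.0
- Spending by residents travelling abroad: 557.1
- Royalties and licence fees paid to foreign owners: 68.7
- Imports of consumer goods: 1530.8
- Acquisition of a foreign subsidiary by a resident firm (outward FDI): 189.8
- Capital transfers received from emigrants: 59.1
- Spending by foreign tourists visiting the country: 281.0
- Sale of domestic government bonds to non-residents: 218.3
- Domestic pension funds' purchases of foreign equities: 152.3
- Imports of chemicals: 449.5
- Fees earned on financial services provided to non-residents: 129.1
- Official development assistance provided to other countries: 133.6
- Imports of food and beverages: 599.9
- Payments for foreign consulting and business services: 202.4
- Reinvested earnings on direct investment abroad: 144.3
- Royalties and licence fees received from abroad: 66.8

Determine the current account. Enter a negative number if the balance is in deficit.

Goods: -1530.8 - 599.9 + 2237.0 - 449.5 = -343.2
Services: 281.0 - 202.4 - 557.1 + 66.8 - 68.7 + 129.1 = -351.3
Primary income: 144.3
Secondary income: -133.6
Current account = (-343.2) + (-351.3) + 144.3 + (-133.6) = -683.8
(Excluded from the current account — financial account: increase in resident deposits held at foreign banks 136.9, purchases of foreign government bonds by domestic residents 255.0, acquisition of a foreign subsidiary by a resident firm (outward FDI) 189.8, sale of domestic government bonds to non-residents 218.3, domestic pension funds' purchases of foreign equities 152.3; capital account: capital transfers received from emigrants 59.1.)

-683.8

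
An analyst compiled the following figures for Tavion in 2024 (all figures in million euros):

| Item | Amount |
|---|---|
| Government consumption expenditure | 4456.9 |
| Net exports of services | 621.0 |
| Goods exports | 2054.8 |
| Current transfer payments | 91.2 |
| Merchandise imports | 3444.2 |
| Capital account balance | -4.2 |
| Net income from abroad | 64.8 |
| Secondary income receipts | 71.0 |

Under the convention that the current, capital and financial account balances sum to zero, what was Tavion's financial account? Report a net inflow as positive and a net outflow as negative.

728.0

Goods balance = 2054.8 - 3444.2 = -1389.4
Services balance = 621.0
Trade balance (goods + services) = -1389.4 + 621.0 = -768.4
Net primary income = 64.8
Net secondary income = 71.0 - 91.2 = -20.2
Current account = -768.4 + 64.8 + (-20.2) = -723.8
Financial account = -(-723.8 + (-4.2)) = 728.0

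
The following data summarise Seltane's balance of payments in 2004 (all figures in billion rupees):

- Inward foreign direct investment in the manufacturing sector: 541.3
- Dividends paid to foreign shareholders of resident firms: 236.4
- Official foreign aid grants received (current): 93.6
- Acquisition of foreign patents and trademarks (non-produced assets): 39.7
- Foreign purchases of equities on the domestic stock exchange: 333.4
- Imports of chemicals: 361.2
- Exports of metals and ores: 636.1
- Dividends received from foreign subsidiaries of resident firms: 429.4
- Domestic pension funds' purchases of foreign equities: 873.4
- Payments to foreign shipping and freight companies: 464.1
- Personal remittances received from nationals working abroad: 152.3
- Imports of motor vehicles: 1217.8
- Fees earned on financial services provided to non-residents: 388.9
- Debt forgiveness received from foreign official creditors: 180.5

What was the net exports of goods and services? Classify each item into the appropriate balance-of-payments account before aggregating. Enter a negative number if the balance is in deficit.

Goods: -1217.8 - 361.2 + 636.1 = -942.9
Services: -464.1 + 388.9 = -75.2
Trade balance = -942.9 + (-75.2) = -1018.1
(Excluded from the trade balance — financial account: inward foreign direct investment in the manufacturing sector 541.3, foreign purchases of equities on the domestic stock exchange 333.4, domestic pension funds' purchases of foreign equities 873.4; primary income: dividends paid to foreign shareholders of resident firms 236.4, dividends received from foreign subsidiaries of resident firms 429.4; secondary income: official foreign aid grants received (current) 93.6, personal remittances received from nationals working abroad 152.3; capital account: acquisition of foreign patents and trademarks (non-produced assets) 39.7, debt forgiveness received from foreign official creditors 180.5.)

-1018.1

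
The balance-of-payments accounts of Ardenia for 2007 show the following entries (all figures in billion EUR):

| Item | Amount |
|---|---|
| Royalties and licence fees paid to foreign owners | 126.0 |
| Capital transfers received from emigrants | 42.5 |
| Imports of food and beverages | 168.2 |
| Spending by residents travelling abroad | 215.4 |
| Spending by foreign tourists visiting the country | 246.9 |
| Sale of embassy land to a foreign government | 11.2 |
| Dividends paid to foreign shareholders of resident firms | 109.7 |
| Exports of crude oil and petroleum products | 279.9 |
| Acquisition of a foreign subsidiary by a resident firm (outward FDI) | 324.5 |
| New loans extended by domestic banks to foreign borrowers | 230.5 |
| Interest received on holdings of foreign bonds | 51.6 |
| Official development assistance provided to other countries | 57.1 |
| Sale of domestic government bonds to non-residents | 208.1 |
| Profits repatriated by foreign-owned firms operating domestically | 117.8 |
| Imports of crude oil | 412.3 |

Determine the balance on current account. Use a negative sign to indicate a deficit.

-628.1

Goods: -412.3 - 168.2 + 279.9 = -300.6
Services: 246.9 - 126.0 - 215.4 = -94.5
Primary income: -109.7 + 51.6 - 117.8 = -175.9
Secondary income: -57.1
Current account = (-300.6) + (-94.5) + (-175.9) + (-57.1) = -628.1
(Excluded from the current account — capital account: capital transfers received from emigrants 42.5, sale of embassy land to a foreign government 11.2; financial account: acquisition of a foreign subsidiary by a resident firm (outward FDI) 324.5, new loans extended by domestic banks to foreign borrowers 230.5, sale of domestic government bonds to non-residents 208.1.)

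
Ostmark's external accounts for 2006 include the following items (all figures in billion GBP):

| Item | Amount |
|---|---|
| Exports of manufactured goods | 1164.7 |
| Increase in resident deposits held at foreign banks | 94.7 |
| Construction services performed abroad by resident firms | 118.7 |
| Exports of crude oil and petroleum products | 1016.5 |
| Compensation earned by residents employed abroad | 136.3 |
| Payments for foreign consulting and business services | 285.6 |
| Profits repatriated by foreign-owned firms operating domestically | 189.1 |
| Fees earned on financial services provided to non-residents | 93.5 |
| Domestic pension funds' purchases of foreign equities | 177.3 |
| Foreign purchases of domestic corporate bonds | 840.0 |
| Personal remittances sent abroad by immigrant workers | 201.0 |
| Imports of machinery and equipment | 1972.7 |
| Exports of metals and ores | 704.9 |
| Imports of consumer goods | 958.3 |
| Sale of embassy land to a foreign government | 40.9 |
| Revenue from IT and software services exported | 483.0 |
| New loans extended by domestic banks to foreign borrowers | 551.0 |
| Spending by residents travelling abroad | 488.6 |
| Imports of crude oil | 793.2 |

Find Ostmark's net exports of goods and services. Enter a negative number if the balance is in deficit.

Goods: 1016.5 + 1164.7 + 704.9 - 1972.7 - 793.2 - 958.3 = -838.1
Services: -488.6 - 285.6 + 118.7 + 93.5 + 483.0 = -79.0
Trade balance = -838.1 + (-79.0) = -917.1
(Excluded from the trade balance — financial account: increase in resident deposits held at foreign banks 94.7, domestic pension funds' purchases of foreign equities 177.3, foreign purchases of domestic corporate bonds 840.0, new loans extended by domestic banks to foreign borrowers 551.0; primary income: compensation earned by residents employed abroad 136.3, profits repatriated by foreign-owned firms operating domestically 189.1; secondary income: personal remittances sent abroad by immigrant workers 201.0; capital account: sale of embassy land to a foreign government 40.9.)

-917.1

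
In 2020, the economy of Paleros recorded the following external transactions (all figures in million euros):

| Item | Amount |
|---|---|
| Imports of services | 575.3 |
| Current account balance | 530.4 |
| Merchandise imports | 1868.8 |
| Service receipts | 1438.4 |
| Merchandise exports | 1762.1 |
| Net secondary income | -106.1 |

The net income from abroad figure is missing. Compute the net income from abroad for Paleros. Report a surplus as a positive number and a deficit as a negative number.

Current account = goods balance + services balance + net primary income + net secondary income
Sum of the known components = 650.3
Net income from abroad = CA - (known components) = 530.4 - 650.3 = -119.9

-119.9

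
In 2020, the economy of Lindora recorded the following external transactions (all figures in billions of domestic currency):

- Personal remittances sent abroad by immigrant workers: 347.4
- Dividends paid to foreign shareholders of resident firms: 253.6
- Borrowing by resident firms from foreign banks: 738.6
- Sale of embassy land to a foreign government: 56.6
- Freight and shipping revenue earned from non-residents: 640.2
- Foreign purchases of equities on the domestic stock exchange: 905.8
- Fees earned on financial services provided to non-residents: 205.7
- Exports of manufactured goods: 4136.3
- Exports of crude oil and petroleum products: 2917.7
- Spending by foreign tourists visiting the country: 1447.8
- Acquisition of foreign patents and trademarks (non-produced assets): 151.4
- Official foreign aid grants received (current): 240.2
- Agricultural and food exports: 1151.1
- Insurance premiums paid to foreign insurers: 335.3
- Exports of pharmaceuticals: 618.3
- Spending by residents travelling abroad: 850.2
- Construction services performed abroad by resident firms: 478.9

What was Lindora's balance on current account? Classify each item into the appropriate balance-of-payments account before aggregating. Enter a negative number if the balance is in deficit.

Goods: 4136.3 + 1151.1 + 2917.7 + 618.3 = 8823.4
Services: 205.7 + 478.9 - 335.3 + 640.2 + 1447.8 - 850.2 = 1587.1
Primary income: -253.6
Secondary income: 240.2 - 347.4 = -107.2
Current account = 8823.4 + 1587.1 + (-253.6) + (-107.2) = 10049.7
(Excluded from the current account — financial account: borrowing by resident firms from foreign banks 738.6, foreign purchases of equities on the domestic stock exchange 905.8; capital account: sale of embassy land to a foreign government 56.6, acquisition of foreign patents and trademarks (non-produced assets) 151.4.)

10049.7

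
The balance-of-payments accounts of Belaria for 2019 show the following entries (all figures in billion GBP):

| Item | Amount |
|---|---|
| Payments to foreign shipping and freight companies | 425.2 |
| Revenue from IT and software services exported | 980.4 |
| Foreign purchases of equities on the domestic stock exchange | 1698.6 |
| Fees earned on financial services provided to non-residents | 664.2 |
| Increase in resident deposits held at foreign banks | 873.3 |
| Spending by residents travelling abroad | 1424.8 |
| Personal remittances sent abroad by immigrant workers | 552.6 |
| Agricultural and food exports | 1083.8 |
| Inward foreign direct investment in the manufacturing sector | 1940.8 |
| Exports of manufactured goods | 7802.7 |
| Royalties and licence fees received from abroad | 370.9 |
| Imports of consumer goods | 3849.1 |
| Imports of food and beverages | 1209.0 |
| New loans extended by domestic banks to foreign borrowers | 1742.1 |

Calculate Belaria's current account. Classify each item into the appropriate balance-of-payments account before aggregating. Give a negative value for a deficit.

Goods: -1209.0 - 3849.1 + 7802.7 + 1083.8 = 3828.4
Services: -425.2 + 980.4 - 1424.8 + 664.2 + 370.9 = 165.5
Secondary income: -552.6
Current account = 3828.4 + 165.5 + (-552.6) = 3441.3
(Excluded from the current account — financial account: foreign purchases of equities on the domestic stock exchange 1698.6, increase in resident deposits held at foreign banks 873.3, inward foreign direct investment in the manufacturing sector 1940.8, new loans extended by domestic banks to foreign borrowers 1742.1.)

3441.3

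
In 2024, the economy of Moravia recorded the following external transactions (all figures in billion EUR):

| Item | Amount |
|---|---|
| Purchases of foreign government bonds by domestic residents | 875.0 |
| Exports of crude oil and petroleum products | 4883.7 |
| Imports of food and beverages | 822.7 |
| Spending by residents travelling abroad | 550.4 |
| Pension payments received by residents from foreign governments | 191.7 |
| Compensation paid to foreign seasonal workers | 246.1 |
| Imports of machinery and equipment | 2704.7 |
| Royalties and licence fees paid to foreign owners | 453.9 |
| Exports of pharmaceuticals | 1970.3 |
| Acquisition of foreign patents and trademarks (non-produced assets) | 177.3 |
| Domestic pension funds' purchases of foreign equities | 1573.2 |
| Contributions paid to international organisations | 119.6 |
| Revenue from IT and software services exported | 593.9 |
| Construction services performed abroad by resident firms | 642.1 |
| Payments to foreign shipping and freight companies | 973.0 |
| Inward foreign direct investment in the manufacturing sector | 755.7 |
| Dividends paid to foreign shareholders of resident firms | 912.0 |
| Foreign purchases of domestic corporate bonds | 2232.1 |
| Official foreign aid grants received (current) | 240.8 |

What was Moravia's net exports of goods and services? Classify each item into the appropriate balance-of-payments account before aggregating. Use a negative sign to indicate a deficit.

Goods: 4883.7 - 2704.7 - 822.7 + 1970.3 = 3326.6
Services: -550.4 - 973.0 + 593.9 - 453.9 + 642.1 = -741.3
Trade balance = 3326.6 + (-741.3) = 2585.3
(Excluded from the trade balance — financial account: purchases of foreign government bonds by domestic residents 875.0, domestic pension funds' purchases of foreign equities 1573.2, inward foreign direct investment in the manufacturing sector 755.7, foreign purchases of domestic corporate bonds 2232.1; secondary income: pension payments received by residents from foreign governments 191.7, contributions paid to international organisations 119.6, official foreign aid grants received (current) 240.8; primary income: compensation paid to foreign seasonal workers 246.1, dividends paid to foreign shareholders of resident firms 912.0; capital account: acquisition of foreign patents and trademarks (non-produced assets) 177.3.)

2585.3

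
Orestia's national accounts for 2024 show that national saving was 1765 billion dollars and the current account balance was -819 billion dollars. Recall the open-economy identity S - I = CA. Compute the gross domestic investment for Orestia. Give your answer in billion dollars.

S - I = CA (net lending to the rest of the world).
I = S - CA = 1765 - (-819) = 2584

2584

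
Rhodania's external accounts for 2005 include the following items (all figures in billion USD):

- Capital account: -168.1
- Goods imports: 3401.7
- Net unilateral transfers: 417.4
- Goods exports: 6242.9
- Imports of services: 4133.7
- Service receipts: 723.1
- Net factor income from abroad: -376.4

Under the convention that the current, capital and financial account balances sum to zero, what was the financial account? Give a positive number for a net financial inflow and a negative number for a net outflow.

696.5

Goods balance = 6242.9 - 3401.7 = 2841.2
Services balance = 723.1 - 4133.7 = -3410.6
Trade balance (goods + services) = 2841.2 + (-3410.6) = -569.4
Net primary income = -376.4
Net secondary income = 417.4
Current account = -569.4 + (-376.4) + 417.4 = -528.4
Financial account = -(-528.4 + (-168.1)) = 696.5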